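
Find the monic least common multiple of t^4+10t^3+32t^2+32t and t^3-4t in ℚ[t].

t^5+8t^4+12t^3-32t^2-64t

Repeated division with remainder:
  t^4+10t^3+32t^2+32t = (t+10)(t^3-4t) + (36t^2+72t)
  t^3-4t = ((1/36)t-1/18)(36t^2+72t) + (0)
Last nonzero remainder: 36t^2+72t. Dividing through by 36 gives the monic gcd t^2+2t.
Then lcm(f, g) = f·g / gcd(f, g); expanding and making the result monic gives the answer.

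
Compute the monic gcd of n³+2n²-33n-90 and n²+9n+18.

n+3

Repeated division with remainder:
  n³+2n²-33n-90 = (n-7)(n²+9n+18) + (12n+36)
  n²+9n+18 = ((1/12)n+1/2)(12n+36) + (0)
Last nonzero remainder: 12n+36. Dividing through by 12 gives the monic gcd n+3.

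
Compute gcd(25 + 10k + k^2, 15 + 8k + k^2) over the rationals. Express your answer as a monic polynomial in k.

Apply the Euclidean algorithm:
  k^2 + 10k + 25 = (k^2 + 8k + 15) + (2k + 10)
  k^2 + 8k + 15 = ((1/2)k + 3/2)(2k + 10) + (0)
Last nonzero remainder: 2k + 10. Dividing through by 2 gives the monic gcd k + 5.

5 + k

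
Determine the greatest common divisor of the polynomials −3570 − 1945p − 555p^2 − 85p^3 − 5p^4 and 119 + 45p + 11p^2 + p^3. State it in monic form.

Repeated division with remainder:
  −5p^4 − 85p^3 − 555p^2 − 1945p − 3570 = (−5p − 30)(p^3 + 11p^2 + 45p + 119) + (0)
The last nonzero remainder p^3 + 11p^2 + 45p + 119 is already monic.

119 + 45p + 11p^2 + p^3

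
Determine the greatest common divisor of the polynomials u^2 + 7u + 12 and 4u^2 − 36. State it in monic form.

u + 3

Euclidean algorithm in ℚ[u]:
  u^2 + 7u + 12 = (1/4)(4u^2 − 36) + (7u + 21)
  4u^2 − 36 = ((4/7)u − 12/7)(7u + 21) + (0)
Last nonzero remainder: 7u + 21. Dividing through by 7 gives the monic gcd u + 3.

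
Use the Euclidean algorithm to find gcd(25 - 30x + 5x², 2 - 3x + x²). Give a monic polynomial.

-1 + x

Repeated division with remainder:
  5x² - 30x + 25 = (5)(x² - 3x + 2) + (-15x + 15)
  x² - 3x + 2 = (-(1/15)x + 2/15)(-15x + 15) + (0)
Last nonzero remainder: -15x + 15. Dividing through by -15 gives the monic gcd x - 1.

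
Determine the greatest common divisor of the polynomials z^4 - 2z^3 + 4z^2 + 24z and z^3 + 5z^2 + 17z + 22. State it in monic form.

By polynomial division,
  z^4 - 2z^3 + 4z^2 + 24z = (z - 7)(z^3 + 5z^2 + 17z + 22) + (22z^2 + 121z + 154)
  z^3 + 5z^2 + 17z + 22 = ((1/22)z - 1/44)(22z^2 + 121z + 154) + ((51/4)z + 51/2)
  22z^2 + 121z + 154 = ((88/51)z + 308/51)((51/4)z + 51/2) + (0)
Last nonzero remainder: (51/4)z + 51/2. Dividing through by 51/4 gives the monic gcd z + 2.

z + 2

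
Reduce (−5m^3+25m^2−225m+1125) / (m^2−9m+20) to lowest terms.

(−5m^2−225)/(m−4)

By polynomial division,
  −5m^3+25m^2−225m+1125 = (−5m−20)(m^2−9m+20) + (−305m+1525)
  m^2−9m+20 = (−(1/305)m+4/305)(−305m+1525) + (0)
Last nonzero remainder: −305m+1525. Dividing through by −305 gives the monic gcd m−5.
Cancel m−5 from numerator and denominator to get the reduced form.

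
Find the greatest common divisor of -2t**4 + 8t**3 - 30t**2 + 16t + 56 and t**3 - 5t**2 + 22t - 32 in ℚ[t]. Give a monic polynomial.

t - 2

By polynomial division,
  -2t**4 + 8t**3 - 30t**2 + 16t + 56 = (-2t - 2)(t**3 - 5t**2 + 22t - 32) + (4t**2 - 4t - 8)
  t**3 - 5t**2 + 22t - 32 = ((1/4)t - 1)(4t**2 - 4t - 8) + (20t - 40)
  4t**2 - 4t - 8 = ((1/5)t + 1/5)(20t - 40) + (0)
Last nonzero remainder: 20t - 40. Dividing through by 20 gives the monic gcd t - 2.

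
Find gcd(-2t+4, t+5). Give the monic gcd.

Repeated division with remainder:
  -2t+4 = (-2)(t+5) + (14)
  t+5 = ((1/14)t+5/14)(14) + (0)
The last nonzero remainder is the constant 14, so the polynomials are coprime and gcd = 1.

1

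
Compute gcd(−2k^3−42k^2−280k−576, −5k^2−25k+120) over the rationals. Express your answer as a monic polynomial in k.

k+8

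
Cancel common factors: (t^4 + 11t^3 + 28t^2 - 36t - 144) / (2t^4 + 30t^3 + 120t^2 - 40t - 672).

By polynomial division,
  t^4 + 11t^3 + 28t^2 - 36t - 144 = (1/2)(2t^4 + 30t^3 + 120t^2 - 40t - 672) + (-4t^3 - 32t^2 - 16t + 192)
  2t^4 + 30t^3 + 120t^2 - 40t - 672 = (-(1/2)t - 7/2)(-4t^3 - 32t^2 - 16t + 192) + (0)
Last nonzero remainder: -4t^3 - 32t^2 - 16t + 192. Dividing through by -4 gives the monic gcd t^3 + 8t^2 + 4t - 48.
Cancel t^3 + 8t^2 + 4t - 48 from numerator and denominator to get the reduced form.

(t + 3)/(2t + 14)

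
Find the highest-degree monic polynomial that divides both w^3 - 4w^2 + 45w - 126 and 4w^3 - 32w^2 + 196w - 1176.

w^2 - w + 42

By polynomial division,
  w^3 - 4w^2 + 45w - 126 = (1/4)(4w^3 - 32w^2 + 196w - 1176) + (4w^2 - 4w + 168)
  4w^3 - 32w^2 + 196w - 1176 = (w - 7)(4w^2 - 4w + 168) + (0)
Last nonzero remainder: 4w^2 - 4w + 168. Dividing through by 4 gives the monic gcd w^2 - w + 42.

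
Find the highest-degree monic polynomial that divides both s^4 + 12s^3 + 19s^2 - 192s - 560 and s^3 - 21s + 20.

By polynomial division,
  s^4 + 12s^3 + 19s^2 - 192s - 560 = (s + 12)(s^3 - 21s + 20) + (40s^2 + 40s - 800)
  s^3 - 21s + 20 = ((1/40)s - 1/40)(40s^2 + 40s - 800) + (0)
Last nonzero remainder: 40s^2 + 40s - 800. Dividing through by 40 gives the monic gcd s^2 + s - 20.

s^2 + s - 20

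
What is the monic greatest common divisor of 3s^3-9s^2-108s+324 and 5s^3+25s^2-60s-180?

Repeated division with remainder:
  3s^3-9s^2-108s+324 = (3/5)(5s^3+25s^2-60s-180) + (-24s^2-72s+432)
  5s^3+25s^2-60s-180 = (-(5/24)s-5/12)(-24s^2-72s+432) + (0)
Last nonzero remainder: -24s^2-72s+432. Dividing through by -24 gives the monic gcd s^2+3s-18.

s^2+3s-18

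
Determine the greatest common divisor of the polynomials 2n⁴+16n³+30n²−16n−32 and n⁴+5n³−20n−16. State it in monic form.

n²+5n+4

Repeated division with remainder:
  2n⁴+16n³+30n²−16n−32 = (2)(n⁴+5n³−20n−16) + (6n³+30n²+24n)
  n⁴+5n³−20n−16 = ((1/6)n)(6n³+30n²+24n) + (−4n²−20n−16)
  6n³+30n²+24n = (−(3/2)n)(−4n²−20n−16) + (0)
Last nonzero remainder: −4n²−20n−16. Dividing through by −4 gives the monic gcd n²+5n+4.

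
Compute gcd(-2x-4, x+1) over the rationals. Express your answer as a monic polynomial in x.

1

Euclidean algorithm in ℚ[x]:
  -2x-4 = (-2)(x+1) + (-2)
  x+1 = (-(1/2)x-1/2)(-2) + (0)
The last nonzero remainder is the constant -2, so the polynomials are coprime and gcd = 1.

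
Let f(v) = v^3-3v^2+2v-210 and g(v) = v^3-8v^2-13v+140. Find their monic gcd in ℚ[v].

Repeated division with remainder:
  v^3-3v^2+2v-210 = (v^3-8v^2-13v+140) + (5v^2+15v-350)
  v^3-8v^2-13v+140 = ((1/5)v-11/5)(5v^2+15v-350) + (90v-630)
  5v^2+15v-350 = ((1/18)v+5/9)(90v-630) + (0)
Last nonzero remainder: 90v-630. Dividing through by 90 gives the monic gcd v-7.

v-7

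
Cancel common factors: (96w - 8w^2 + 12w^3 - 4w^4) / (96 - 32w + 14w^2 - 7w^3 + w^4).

Apply the Euclidean algorithm:
  -4w^4 + 12w^3 - 8w^2 + 96w = (-4)(w^4 - 7w^3 + 14w^2 - 32w + 96) + (-16w^3 + 48w^2 - 32w + 384)
  w^4 - 7w^3 + 14w^2 - 32w + 96 = (-(1/16)w + 1/4)(-16w^3 + 48w^2 - 32w + 384) + (0)
Last nonzero remainder: -16w^3 + 48w^2 - 32w + 384. Dividing through by -16 gives the monic gcd w^3 - 3w^2 + 2w - 24.
Cancel w^3 - 3w^2 + 2w - 24 from numerator and denominator to get the reduced form.

(-4w)/(-4 + w)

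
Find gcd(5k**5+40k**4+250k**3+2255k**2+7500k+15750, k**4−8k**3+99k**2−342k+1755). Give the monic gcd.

k**2−3k+45

Apply the Euclidean algorithm:
  5k**5+40k**4+250k**3+2255k**2+7500k+15750 = (5k+80)(k**4−8k**3+99k**2−342k+1755) + (395k**3−3955k**2+26085k−124650)
  k**4−8k**3+99k**2−342k+1755 = ((1/395)k+159/31205)(395k**3−3955k**2+26085k−124650) + ((331485/6241)k**2−(994455/6241)k+14916825/6241)
  395k**3−3955k**2+26085k−124650 = ((493039/66297)k−3457514/66297)((331485/6241)k**2−(994455/6241)k+14916825/6241) + (0)
Last nonzero remainder: (331485/6241)k**2−(994455/6241)k+14916825/6241. Dividing through by 331485/6241 gives the monic gcd k**2−3k+45.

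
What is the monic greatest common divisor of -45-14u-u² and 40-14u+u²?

1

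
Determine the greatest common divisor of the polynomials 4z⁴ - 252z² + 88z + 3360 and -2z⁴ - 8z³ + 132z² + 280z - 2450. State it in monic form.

By polynomial division,
  4z⁴ - 252z² + 88z + 3360 = (-2)(-2z⁴ - 8z³ + 132z² + 280z - 2450) + (-16z³ + 12z² + 648z - 1540)
  -2z⁴ - 8z³ + 132z² + 280z - 2450 = ((1/8)z + 19/32)(-16z³ + 12z² + 648z - 1540) + ((351/8)z² + (351/4)z - 12285/8)
  -16z³ + 12z² + 648z - 1540 = (-(128/351)z + 352/351)((351/8)z² + (351/4)z - 12285/8) + (0)
Last nonzero remainder: (351/8)z² + (351/4)z - 12285/8. Dividing through by 351/8 gives the monic gcd z² + 2z - 35.

z² + 2z - 35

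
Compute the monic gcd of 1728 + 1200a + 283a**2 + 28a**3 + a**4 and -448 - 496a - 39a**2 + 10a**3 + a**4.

64 + 16a + a**2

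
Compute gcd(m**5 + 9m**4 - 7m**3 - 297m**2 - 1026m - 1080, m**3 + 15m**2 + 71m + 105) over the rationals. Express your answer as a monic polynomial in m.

Repeated division with remainder:
  m**5 + 9m**4 - 7m**3 - 297m**2 - 1026m - 1080 = (m**2 - 6m + 12)(m**3 + 15m**2 + 71m + 105) + (-156m**2 - 1248m - 2340)
  m**3 + 15m**2 + 71m + 105 = (-(1/156)m - 7/156)(-156m**2 - 1248m - 2340) + (0)
Last nonzero remainder: -156m**2 - 1248m - 2340. Dividing through by -156 gives the monic gcd m**2 + 8m + 15.

m**2 + 8m + 15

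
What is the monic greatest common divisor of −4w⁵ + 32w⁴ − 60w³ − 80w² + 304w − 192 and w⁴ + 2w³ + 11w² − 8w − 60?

w² − 4

Apply the Euclidean algorithm:
  −4w⁵ + 32w⁴ − 60w³ − 80w² + 304w − 192 = (−4w + 40)(w⁴ + 2w³ + 11w² − 8w − 60) + (−96w³ − 552w² + 384w + 2208)
  w⁴ + 2w³ + 11w² − 8w − 60 = (−(1/96)w + 5/128)(−96w³ − 552w² + 384w + 2208) + ((585/16)w² − 585/4)
  −96w³ − 552w² + 384w + 2208 = (−(512/195)w − 2944/195)((585/16)w² − 585/4) + (0)
Last nonzero remainder: (585/16)w² − 585/4. Dividing through by 585/16 gives the monic gcd w² − 4.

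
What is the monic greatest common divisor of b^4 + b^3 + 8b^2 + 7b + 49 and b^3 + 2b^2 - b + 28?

b^2 - 2b + 7

By polynomial division,
  b^4 + b^3 + 8b^2 + 7b + 49 = (b - 1)(b^3 + 2b^2 - b + 28) + (11b^2 - 22b + 77)
  b^3 + 2b^2 - b + 28 = ((1/11)b + 4/11)(11b^2 - 22b + 77) + (0)
Last nonzero remainder: 11b^2 - 22b + 77. Dividing through by 11 gives the monic gcd b^2 - 2b + 7.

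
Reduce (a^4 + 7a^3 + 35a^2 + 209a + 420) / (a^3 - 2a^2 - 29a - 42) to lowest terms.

(a^3 + 4a^2 + 23a + 140)/(a^2 - 5a - 14)

Apply the Euclidean algorithm:
  a^4 + 7a^3 + 35a^2 + 209a + 420 = (a + 9)(a^3 - 2a^2 - 29a - 42) + (82a^2 + 512a + 798)
  a^3 - 2a^2 - 29a - 42 = ((1/82)a - 169/1681)(82a^2 + 512a + 798) + ((21420/1681)a + 64260/1681)
  82a^2 + 512a + 798 = ((68921/10710)a + 31939/1530)((21420/1681)a + 64260/1681) + (0)
Last nonzero remainder: (21420/1681)a + 64260/1681. Dividing through by 21420/1681 gives the monic gcd a + 3.
Cancel a + 3 from numerator and denominator to get the reduced form.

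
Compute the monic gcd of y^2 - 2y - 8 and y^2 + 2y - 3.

1

Apply the Euclidean algorithm:
  y^2 - 2y - 8 = (y^2 + 2y - 3) + (-4y - 5)
  y^2 + 2y - 3 = (-(1/4)y - 3/16)(-4y - 5) + (-63/16)
  -4y - 5 = ((64/63)y + 80/63)(-63/16) + (0)
The last nonzero remainder is the constant -63/16, so the polynomials are coprime and gcd = 1.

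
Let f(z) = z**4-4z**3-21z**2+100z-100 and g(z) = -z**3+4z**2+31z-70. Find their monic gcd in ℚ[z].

z**2+3z-10

By polynomial division,
  z**4-4z**3-21z**2+100z-100 = (-z)(-z**3+4z**2+31z-70) + (10z**2+30z-100)
  -z**3+4z**2+31z-70 = (-(1/10)z+7/10)(10z**2+30z-100) + (0)
Last nonzero remainder: 10z**2+30z-100. Dividing through by 10 gives the monic gcd z**2+3z-10.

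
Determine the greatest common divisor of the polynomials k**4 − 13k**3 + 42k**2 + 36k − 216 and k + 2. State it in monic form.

k + 2

Apply the Euclidean algorithm:
  k**4 − 13k**3 + 42k**2 + 36k − 216 = (k**3 − 15k**2 + 72k − 108)(k + 2) + (0)
The last nonzero remainder k + 2 is already monic.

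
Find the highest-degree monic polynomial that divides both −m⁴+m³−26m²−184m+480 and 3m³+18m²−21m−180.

m+5

Repeated division with remainder:
  −m⁴+m³−26m²−184m+480 = (−(1/3)m+7/3)(3m³+18m²−21m−180) + (−75m²−195m+900)
  3m³+18m²−21m−180 = (−(1/25)m−17/125)(−75m²−195m+900) + (−(288/25)m−288/5)
  −75m²−195m+900 = ((625/96)m−125/8)(−(288/25)m−288/5) + (0)
Last nonzero remainder: −(288/25)m−288/5. Dividing through by −288/25 gives the monic gcd m+5.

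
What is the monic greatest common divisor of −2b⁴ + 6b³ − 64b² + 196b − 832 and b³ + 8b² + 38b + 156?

b² + 2b + 26

Repeated division with remainder:
  −2b⁴ + 6b³ − 64b² + 196b − 832 = (−2b + 22)(b³ + 8b² + 38b + 156) + (−164b² − 328b − 4264)
  b³ + 8b² + 38b + 156 = (−(1/164)b − 3/82)(−164b² − 328b − 4264) + (0)
Last nonzero remainder: −164b² − 328b − 4264. Dividing through by −164 gives the monic gcd b² + 2b + 26.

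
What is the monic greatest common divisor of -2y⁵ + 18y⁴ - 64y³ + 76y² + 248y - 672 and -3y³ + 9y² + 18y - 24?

y² - 2y - 8

By polynomial division,
  -2y⁵ + 18y⁴ - 64y³ + 76y² + 248y - 672 = ((2/3)y² - 4y + 40/3)(-3y³ + 9y² + 18y - 24) + (44y² - 88y - 352)
  -3y³ + 9y² + 18y - 24 = (-(3/44)y + 3/44)(44y² - 88y - 352) + (0)
Last nonzero remainder: 44y² - 88y - 352. Dividing through by 44 gives the monic gcd y² - 2y - 8.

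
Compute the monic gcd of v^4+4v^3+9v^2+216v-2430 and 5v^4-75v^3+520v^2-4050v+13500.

Euclidean algorithm in ℚ[v]:
  v^4+4v^3+9v^2+216v-2430 = (1/5)(5v^4-75v^3+520v^2-4050v+13500) + (19v^3-95v^2+1026v-5130)
  5v^4-75v^3+520v^2-4050v+13500 = ((5/19)v-50/19)(19v^3-95v^2+1026v-5130) + (0)
Last nonzero remainder: 19v^3-95v^2+1026v-5130. Dividing through by 19 gives the monic gcd v^3-5v^2+54v-270.

v^3-5v^2+54v-270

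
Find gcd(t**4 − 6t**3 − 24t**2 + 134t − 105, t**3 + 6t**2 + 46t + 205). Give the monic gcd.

Repeated division with remainder:
  t**4 − 6t**3 − 24t**2 + 134t − 105 = (t − 12)(t**3 + 6t**2 + 46t + 205) + (2t**2 + 481t + 2355)
  t**3 + 6t**2 + 46t + 205 = ((1/2)t − 469/4)(2t**2 + 481t + 2355) + ((221063/4)t + 1105315/4)
  2t**2 + 481t + 2355 = ((8/221063)t + 1884/221063)((221063/4)t + 1105315/4) + (0)
Last nonzero remainder: (221063/4)t + 1105315/4. Dividing through by 221063/4 gives the monic gcd t + 5.

t + 5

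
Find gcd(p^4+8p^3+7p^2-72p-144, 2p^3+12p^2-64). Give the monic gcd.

p^2+8p+16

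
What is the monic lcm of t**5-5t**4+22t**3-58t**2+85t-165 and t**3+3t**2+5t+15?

t**6-2t**5+7t**4+8t**3-89t**2+90t-495

By polynomial division,
  t**5-5t**4+22t**3-58t**2+85t-165 = (t**2-8t+41)(t**3+3t**2+5t+15) + (-156t**2-780)
  t**3+3t**2+5t+15 = (-(1/156)t-1/52)(-156t**2-780) + (0)
Last nonzero remainder: -156t**2-780. Dividing through by -156 gives the monic gcd t**2+5.
Then lcm(f, g) = f·g / gcd(f, g); expanding and making the result monic gives the answer.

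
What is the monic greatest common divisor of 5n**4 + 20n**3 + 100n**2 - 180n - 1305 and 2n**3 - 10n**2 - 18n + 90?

Euclidean algorithm in ℚ[n]:
  5n**4 + 20n**3 + 100n**2 - 180n - 1305 = ((5/2)n + 45/2)(2n**3 - 10n**2 - 18n + 90) + (370n**2 - 3330)
  2n**3 - 10n**2 - 18n + 90 = ((1/185)n - 1/37)(370n**2 - 3330) + (0)
Last nonzero remainder: 370n**2 - 3330. Dividing through by 370 gives the monic gcd n**2 - 9.

n**2 - 9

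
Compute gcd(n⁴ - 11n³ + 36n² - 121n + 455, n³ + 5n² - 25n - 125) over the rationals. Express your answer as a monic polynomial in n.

Euclidean algorithm in ℚ[n]:
  n⁴ - 11n³ + 36n² - 121n + 455 = (n - 16)(n³ + 5n² - 25n - 125) + (141n² - 396n - 1545)
  n³ + 5n² - 25n - 125 = ((1/141)n + 367/6627)(141n² - 396n - 1545) + ((17424/2209)n - 87120/2209)
  141n² - 396n - 1545 = ((103823/5808)n + 227527/5808)((17424/2209)n - 87120/2209) + (0)
Last nonzero remainder: (17424/2209)n - 87120/2209. Dividing through by 17424/2209 gives the monic gcd n - 5.

n - 5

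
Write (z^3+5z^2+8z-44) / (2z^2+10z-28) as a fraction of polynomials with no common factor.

(z^2+7z+22)/(2z+14)

Euclidean algorithm in ℚ[z]:
  z^3+5z^2+8z-44 = ((1/2)z)(2z^2+10z-28) + (22z-44)
  2z^2+10z-28 = ((1/11)z+7/11)(22z-44) + (0)
Last nonzero remainder: 22z-44. Dividing through by 22 gives the monic gcd z-2.
Cancel z-2 from numerator and denominator to get the reduced form.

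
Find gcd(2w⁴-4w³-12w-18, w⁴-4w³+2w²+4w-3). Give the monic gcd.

Repeated division with remainder:
  2w⁴-4w³-12w-18 = (2)(w⁴-4w³+2w²+4w-3) + (4w³-4w²-20w-12)
  w⁴-4w³+2w²+4w-3 = ((1/4)w-3/4)(4w³-4w²-20w-12) + (4w²-8w-12)
  4w³-4w²-20w-12 = (w+1)(4w²-8w-12) + (0)
Last nonzero remainder: 4w²-8w-12. Dividing through by 4 gives the monic gcd w²-2w-3.

w²-2w-3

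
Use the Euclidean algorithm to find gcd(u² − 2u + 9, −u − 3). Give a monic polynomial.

1

Repeated division with remainder:
  u² − 2u + 9 = (−u + 5)(−u − 3) + (24)
  −u − 3 = (−(1/24)u − 1/8)(24) + (0)
The last nonzero remainder is the constant 24, so the polynomials are coprime and gcd = 1.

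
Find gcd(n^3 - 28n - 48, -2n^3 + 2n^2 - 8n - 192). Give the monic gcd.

Apply the Euclidean algorithm:
  n^3 - 28n - 48 = (-1/2)(-2n^3 + 2n^2 - 8n - 192) + (n^2 - 32n - 144)
  -2n^3 + 2n^2 - 8n - 192 = (-2n - 62)(n^2 - 32n - 144) + (-2280n - 9120)
  n^2 - 32n - 144 = (-(1/2280)n + 3/190)(-2280n - 9120) + (0)
Last nonzero remainder: -2280n - 9120. Dividing through by -2280 gives the monic gcd n + 4.

n + 4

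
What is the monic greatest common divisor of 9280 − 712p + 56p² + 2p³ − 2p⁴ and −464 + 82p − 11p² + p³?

Repeated division with remainder:
  −2p⁴ + 2p³ + 56p² − 712p + 9280 = (−2p − 20)(p³ − 11p² + 82p − 464) + (0)
The last nonzero remainder p³ − 11p² + 82p − 464 is already monic.

−464 + 82p − 11p² + p³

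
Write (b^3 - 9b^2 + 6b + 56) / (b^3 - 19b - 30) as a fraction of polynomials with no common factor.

(b^2 - 11b + 28)/(b^2 - 2b - 15)

Repeated division with remainder:
  b^3 - 9b^2 + 6b + 56 = (b^3 - 19b - 30) + (-9b^2 + 25b + 86)
  b^3 - 19b - 30 = (-(1/9)b - 25/81)(-9b^2 + 25b + 86) + (-(140/81)b - 280/81)
  -9b^2 + 25b + 86 = ((729/140)b - 3483/140)(-(140/81)b - 280/81) + (0)
Last nonzero remainder: -(140/81)b - 280/81. Dividing through by -140/81 gives the monic gcd b + 2.
Cancel b + 2 from numerator and denominator to get the reduced form.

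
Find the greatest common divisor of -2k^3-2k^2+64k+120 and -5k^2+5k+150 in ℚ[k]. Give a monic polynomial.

k^2-k-30

Apply the Euclidean algorithm:
  -2k^3-2k^2+64k+120 = ((2/5)k+4/5)(-5k^2+5k+150) + (0)
Last nonzero remainder: -5k^2+5k+150. Dividing through by -5 gives the monic gcd k^2-k-30.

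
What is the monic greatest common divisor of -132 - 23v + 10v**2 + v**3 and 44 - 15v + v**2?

-4 + v

By polynomial division,
  v**3 + 10v**2 - 23v - 132 = (v + 25)(v**2 - 15v + 44) + (308v - 1232)
  v**2 - 15v + 44 = ((1/308)v - 1/28)(308v - 1232) + (0)
Last nonzero remainder: 308v - 1232. Dividing through by 308 gives the monic gcd v - 4.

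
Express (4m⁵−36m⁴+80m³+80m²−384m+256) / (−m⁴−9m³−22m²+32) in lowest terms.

(−4m³+40m²−128m+128)/(m²+8m+16)

Repeated division with remainder:
  4m⁵−36m⁴+80m³+80m²−384m+256 = (−4m+72)(−m⁴−9m³−22m²+32) + (640m³+1664m²−256m−2048)
  −m⁴−9m³−22m²+32 = (−(1/640)m−1/100)(640m³+1664m²−256m−2048) + (−(144/25)m²−(144/25)m+288/25)
  640m³+1664m²−256m−2048 = (−(1000/9)m−1600/9)(−(144/25)m²−(144/25)m+288/25) + (0)
Last nonzero remainder: −(144/25)m²−(144/25)m+288/25. Dividing through by −144/25 gives the monic gcd m²+m−2.
Cancel m²+m−2 from numerator and denominator to get the reduced form.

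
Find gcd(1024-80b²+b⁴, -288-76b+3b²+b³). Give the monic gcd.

32+12b+b²

Repeated division with remainder:
  b⁴-80b²+1024 = (b-3)(b³+3b²-76b-288) + (5b²+60b+160)
  b³+3b²-76b-288 = ((1/5)b-9/5)(5b²+60b+160) + (0)
Last nonzero remainder: 5b²+60b+160. Dividing through by 5 gives the monic gcd b²+12b+32.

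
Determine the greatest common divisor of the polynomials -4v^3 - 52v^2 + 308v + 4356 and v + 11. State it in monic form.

v + 11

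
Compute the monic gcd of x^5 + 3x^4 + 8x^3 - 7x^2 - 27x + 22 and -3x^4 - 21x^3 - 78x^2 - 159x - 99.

x^2 + 3x + 11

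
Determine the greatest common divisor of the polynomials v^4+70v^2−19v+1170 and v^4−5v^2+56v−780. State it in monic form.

Euclidean algorithm in ℚ[v]:
  v^4+70v^2−19v+1170 = (v^4−5v^2+56v−780) + (75v^2−75v+1950)
  v^4−5v^2+56v−780 = ((1/75)v^2+(1/75)v−2/5)(75v^2−75v+1950) + (0)
Last nonzero remainder: 75v^2−75v+1950. Dividing through by 75 gives the monic gcd v^2−v+26.

v^2−v+26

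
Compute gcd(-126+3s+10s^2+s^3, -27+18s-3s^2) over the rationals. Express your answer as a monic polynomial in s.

-3+s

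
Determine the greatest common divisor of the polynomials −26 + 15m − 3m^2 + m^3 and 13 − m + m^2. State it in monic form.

13 − m + m^2

Euclidean algorithm in ℚ[m]:
  m^3 − 3m^2 + 15m − 26 = (m − 2)(m^2 − m + 13) + (0)
The last nonzero remainder m^2 − m + 13 is already monic.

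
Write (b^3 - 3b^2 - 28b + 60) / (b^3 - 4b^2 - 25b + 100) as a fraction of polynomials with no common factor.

(b^2 - 8b + 12)/(b^2 - 9b + 20)

Euclidean algorithm in ℚ[b]:
  b^3 - 3b^2 - 28b + 60 = (b^3 - 4b^2 - 25b + 100) + (b^2 - 3b - 40)
  b^3 - 4b^2 - 25b + 100 = (b - 1)(b^2 - 3b - 40) + (12b + 60)
  b^2 - 3b - 40 = ((1/12)b - 2/3)(12b + 60) + (0)
Last nonzero remainder: 12b + 60. Dividing through by 12 gives the monic gcd b + 5.
Cancel b + 5 from numerator and denominator to get the reduced form.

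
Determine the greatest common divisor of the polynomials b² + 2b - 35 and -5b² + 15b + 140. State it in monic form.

1

Euclidean algorithm in ℚ[b]:
  b² + 2b - 35 = (-1/5)(-5b² + 15b + 140) + (5b - 7)
  -5b² + 15b + 140 = (-b + 8/5)(5b - 7) + (756/5)
  5b - 7 = ((25/756)b - 5/108)(756/5) + (0)
The last nonzero remainder is the constant 756/5, so the polynomials are coprime and gcd = 1.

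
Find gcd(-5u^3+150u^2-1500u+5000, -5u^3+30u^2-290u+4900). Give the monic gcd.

u-10

Repeated division with remainder:
  -5u^3+150u^2-1500u+5000 = (-5u^3+30u^2-290u+4900) + (120u^2-1210u+100)
  -5u^3+30u^2-290u+4900 = (-(1/24)u-49/288)(120u^2-1210u+100) + (-(70805/144)u+354025/72)
  120u^2-1210u+100 = (-(3456/14161)u+288/14161)(-(70805/144)u+354025/72) + (0)
Last nonzero remainder: -(70805/144)u+354025/72. Dividing through by -70805/144 gives the monic gcd u-10.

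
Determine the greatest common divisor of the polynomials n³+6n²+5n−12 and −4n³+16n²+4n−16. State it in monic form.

n−1

By polynomial division,
  n³+6n²+5n−12 = (−1/4)(−4n³+16n²+4n−16) + (10n²+6n−16)
  −4n³+16n²+4n−16 = (−(2/5)n+46/25)(10n²+6n−16) + (−(336/25)n+336/25)
  10n²+6n−16 = (−(125/168)n−25/21)(−(336/25)n+336/25) + (0)
Last nonzero remainder: −(336/25)n+336/25. Dividing through by −336/25 gives the monic gcd n−1.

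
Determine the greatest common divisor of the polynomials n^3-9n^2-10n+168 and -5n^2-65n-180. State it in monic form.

n+4

Repeated division with remainder:
  n^3-9n^2-10n+168 = (-(1/5)n+22/5)(-5n^2-65n-180) + (240n+960)
  -5n^2-65n-180 = (-(1/48)n-3/16)(240n+960) + (0)
Last nonzero remainder: 240n+960. Dividing through by 240 gives the monic gcd n+4.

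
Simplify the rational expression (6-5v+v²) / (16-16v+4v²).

(-3+v)/(-8+4v)

Apply the Euclidean algorithm:
  v²-5v+6 = (1/4)(4v²-16v+16) + (-v+2)
  4v²-16v+16 = (-4v+8)(-v+2) + (0)
Last nonzero remainder: -v+2. Dividing through by -1 gives the monic gcd v-2.
Cancel v-2 from numerator and denominator to get the reduced form.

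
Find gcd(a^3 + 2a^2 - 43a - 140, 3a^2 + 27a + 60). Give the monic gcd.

a^2 + 9a + 20

Repeated division with remainder:
  a^3 + 2a^2 - 43a - 140 = ((1/3)a - 7/3)(3a^2 + 27a + 60) + (0)
Last nonzero remainder: 3a^2 + 27a + 60. Dividing through by 3 gives the monic gcd a^2 + 9a + 20.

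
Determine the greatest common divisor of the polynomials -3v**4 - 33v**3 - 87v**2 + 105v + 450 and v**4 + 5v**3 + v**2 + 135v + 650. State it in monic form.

Euclidean algorithm in ℚ[v]:
  -3v**4 - 33v**3 - 87v**2 + 105v + 450 = (-3)(v**4 + 5v**3 + v**2 + 135v + 650) + (-18v**3 - 84v**2 + 510v + 2400)
  v**4 + 5v**3 + v**2 + 135v + 650 = (-(1/18)v - 1/54)(-18v**3 - 84v**2 + 510v + 2400) + ((250/9)v**2 + (2500/9)v + 6250/9)
  -18v**3 - 84v**2 + 510v + 2400 = (-(81/125)v + 432/125)((250/9)v**2 + (2500/9)v + 6250/9) + (0)
Last nonzero remainder: (250/9)v**2 + (2500/9)v + 6250/9. Dividing through by 250/9 gives the monic gcd v**2 + 10v + 25.

v**2 + 10v + 25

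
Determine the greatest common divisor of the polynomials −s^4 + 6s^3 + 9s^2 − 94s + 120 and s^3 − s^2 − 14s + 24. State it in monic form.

Euclidean algorithm in ℚ[s]:
  −s^4 + 6s^3 + 9s^2 − 94s + 120 = (−s + 5)(s^3 − s^2 − 14s + 24) + (0)
The last nonzero remainder s^3 − s^2 − 14s + 24 is already monic.

s^3 − s^2 − 14s + 24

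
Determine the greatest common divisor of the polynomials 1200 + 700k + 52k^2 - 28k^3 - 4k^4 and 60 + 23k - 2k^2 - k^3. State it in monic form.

Apply the Euclidean algorithm:
  -4k^4 - 28k^3 + 52k^2 + 700k + 1200 = (4k + 20)(-k^3 - 2k^2 + 23k + 60) + (0)
Last nonzero remainder: -k^3 - 2k^2 + 23k + 60. Dividing through by -1 gives the monic gcd k^3 + 2k^2 - 23k - 60.

-60 - 23k + 2k^2 + k^3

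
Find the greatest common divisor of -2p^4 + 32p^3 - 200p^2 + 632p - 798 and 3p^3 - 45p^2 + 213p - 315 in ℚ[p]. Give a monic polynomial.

p^2 - 10p + 21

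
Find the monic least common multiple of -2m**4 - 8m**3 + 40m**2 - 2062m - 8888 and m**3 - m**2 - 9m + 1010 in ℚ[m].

By polynomial division,
  -2m**4 - 8m**3 + 40m**2 - 2062m - 8888 = (-2m - 10)(m**3 - m**2 - 9m + 1010) + (12m**2 - 132m + 1212)
  m**3 - m**2 - 9m + 1010 = ((1/12)m + 5/6)(12m**2 - 132m + 1212) + (0)
Last nonzero remainder: 12m**2 - 132m + 1212. Dividing through by 12 gives the monic gcd m**2 - 11m + 101.
Then lcm(f, g) = f·g / gcd(f, g); expanding and making the result monic gives the answer.

m**5 + 14m**4 + 20m**3 + 831m**2 + 14754m + 44440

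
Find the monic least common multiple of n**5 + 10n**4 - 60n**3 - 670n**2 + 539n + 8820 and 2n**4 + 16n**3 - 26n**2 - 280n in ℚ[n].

Apply the Euclidean algorithm:
  n**5 + 10n**4 - 60n**3 - 670n**2 + 539n + 8820 = ((1/2)n + 1)(2n**4 + 16n**3 - 26n**2 - 280n) + (-63n**3 - 504n**2 + 819n + 8820)
  2n**4 + 16n**3 - 26n**2 - 280n = (-(2/63)n)(-63n**3 - 504n**2 + 819n + 8820) + (0)
Last nonzero remainder: -63n**3 - 504n**2 + 819n + 8820. Dividing through by -63 gives the monic gcd n**3 + 8n**2 - 13n - 140.
Then lcm(f, g) = f·g / gcd(f, g); expanding and making the result monic gives the answer.

n**6 + 10n**5 - 60n**4 - 670n**3 + 539n**2 + 8820n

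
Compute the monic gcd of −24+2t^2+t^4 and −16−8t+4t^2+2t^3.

Repeated division with remainder:
  t^4+2t^2−24 = ((1/2)t−1)(2t^3+4t^2−8t−16) + (10t^2−40)
  2t^3+4t^2−8t−16 = ((1/5)t+2/5)(10t^2−40) + (0)
Last nonzero remainder: 10t^2−40. Dividing through by 10 gives the monic gcd t^2−4.

−4+t^2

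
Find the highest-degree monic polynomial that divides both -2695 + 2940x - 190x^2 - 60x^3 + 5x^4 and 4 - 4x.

-1 + x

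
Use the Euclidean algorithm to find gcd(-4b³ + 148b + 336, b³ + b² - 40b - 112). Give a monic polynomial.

Euclidean algorithm in ℚ[b]:
  -4b³ + 148b + 336 = (-4)(b³ + b² - 40b - 112) + (4b² - 12b - 112)
  b³ + b² - 40b - 112 = ((1/4)b + 1)(4b² - 12b - 112) + (0)
Last nonzero remainder: 4b² - 12b - 112. Dividing through by 4 gives the monic gcd b² - 3b - 28.

b² - 3b - 28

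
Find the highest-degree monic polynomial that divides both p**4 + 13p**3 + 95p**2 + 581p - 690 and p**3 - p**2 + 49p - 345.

p**2 + 4p + 69

Repeated division with remainder:
  p**4 + 13p**3 + 95p**2 + 581p - 690 = (p + 14)(p**3 - p**2 + 49p - 345) + (60p**2 + 240p + 4140)
  p**3 - p**2 + 49p - 345 = ((1/60)p - 1/12)(60p**2 + 240p + 4140) + (0)
Last nonzero remainder: 60p**2 + 240p + 4140. Dividing through by 60 gives the monic gcd p**2 + 4p + 69.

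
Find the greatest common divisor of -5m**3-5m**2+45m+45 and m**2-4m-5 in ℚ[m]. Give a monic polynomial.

Apply the Euclidean algorithm:
  -5m**3-5m**2+45m+45 = (-5m-25)(m**2-4m-5) + (-80m-80)
  m**2-4m-5 = (-(1/80)m+1/16)(-80m-80) + (0)
Last nonzero remainder: -80m-80. Dividing through by -80 gives the monic gcd m+1.

m+1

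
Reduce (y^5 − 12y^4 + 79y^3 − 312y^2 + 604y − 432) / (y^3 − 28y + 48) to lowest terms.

(y^3 − 6y^2 + 35y − 54)/(y + 6)

Apply the Euclidean algorithm:
  y^5 − 12y^4 + 79y^3 − 312y^2 + 604y − 432 = (y^2 − 12y + 107)(y^3 − 28y + 48) + (−696y^2 + 4176y − 5568)
  y^3 − 28y + 48 = (−(1/696)y − 1/116)(−696y^2 + 4176y − 5568) + (0)
Last nonzero remainder: −696y^2 + 4176y − 5568. Dividing through by −696 gives the monic gcd y^2 − 6y + 8.
Cancel y^2 − 6y + 8 from numerator and denominator to get the reduced form.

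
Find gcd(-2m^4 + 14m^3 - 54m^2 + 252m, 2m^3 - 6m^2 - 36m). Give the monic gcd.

m^2 - 6m

Apply the Euclidean algorithm:
  -2m^4 + 14m^3 - 54m^2 + 252m = (-m + 4)(2m^3 - 6m^2 - 36m) + (-66m^2 + 396m)
  2m^3 - 6m^2 - 36m = (-(1/33)m - 1/11)(-66m^2 + 396m) + (0)
Last nonzero remainder: -66m^2 + 396m. Dividing through by -66 gives the monic gcd m^2 - 6m.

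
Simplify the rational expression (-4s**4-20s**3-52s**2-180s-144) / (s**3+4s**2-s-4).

(-4s**2-36)/(s-1)

By polynomial division,
  -4s**4-20s**3-52s**2-180s-144 = (-4s-4)(s**3+4s**2-s-4) + (-40s**2-200s-160)
  s**3+4s**2-s-4 = (-(1/40)s+1/40)(-40s**2-200s-160) + (0)
Last nonzero remainder: -40s**2-200s-160. Dividing through by -40 gives the monic gcd s**2+5s+4.
Cancel s**2+5s+4 from numerator and denominator to get the reduced form.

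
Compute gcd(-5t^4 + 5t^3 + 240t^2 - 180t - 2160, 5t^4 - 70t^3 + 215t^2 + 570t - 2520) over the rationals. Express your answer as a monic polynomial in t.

t^3 - 7t^2 - 6t + 72

By polynomial division,
  -5t^4 + 5t^3 + 240t^2 - 180t - 2160 = (-1)(5t^4 - 70t^3 + 215t^2 + 570t - 2520) + (-65t^3 + 455t^2 + 390t - 4680)
  5t^4 - 70t^3 + 215t^2 + 570t - 2520 = (-(1/13)t + 7/13)(-65t^3 + 455t^2 + 390t - 4680) + (0)
Last nonzero remainder: -65t^3 + 455t^2 + 390t - 4680. Dividing through by -65 gives the monic gcd t^3 - 7t^2 - 6t + 72.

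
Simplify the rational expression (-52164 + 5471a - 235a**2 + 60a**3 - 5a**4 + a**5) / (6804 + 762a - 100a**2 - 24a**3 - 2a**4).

(644 - 155a + 16a**2 - a**3)/(-84 + 2a + 2a**2)

By polynomial division,
  a**5 - 5a**4 + 60a**3 - 235a**2 + 5471a - 52164 = (-(1/2)a + 17/2)(-2a**4 - 24a**3 - 100a**2 + 762a + 6804) + (214a**3 + 996a**2 + 2396a - 109998)
  -2a**4 - 24a**3 - 100a**2 + 762a + 6804 = (-(1/107)a - 786/11449)(214a**3 + 996a**2 + 2396a - 109998) + (-(105672/11449)a**2 - (1162392/11449)a - 8559432/11449)
  214a**3 + 996a**2 + 2396a - 109998 = (-(1225043/52836)a + 1110553/7548)(-(105672/11449)a**2 - (1162392/11449)a - 8559432/11449) + (0)
Last nonzero remainder: -(105672/11449)a**2 - (1162392/11449)a - 8559432/11449. Dividing through by -105672/11449 gives the monic gcd a**2 + 11a + 81.
Cancel a**2 + 11a + 81 from numerator and denominator to get the reduced form.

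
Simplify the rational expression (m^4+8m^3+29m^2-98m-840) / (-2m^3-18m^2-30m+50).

By polynomial division,
  m^4+8m^3+29m^2-98m-840 = (-(1/2)m+1/2)(-2m^3-18m^2-30m+50) + (23m^2-58m-865)
  -2m^3-18m^2-30m+50 = (-(2/23)m-530/529)(23m^2-58m-865) + (-(86400/529)m-432000/529)
  23m^2-58m-865 = (-(12167/86400)m+91517/86400)(-(86400/529)m-432000/529) + (0)
Last nonzero remainder: -(86400/529)m-432000/529. Dividing through by -86400/529 gives the monic gcd m+5.
Cancel m+5 from numerator and denominator to get the reduced form.

(-m^3-3m^2-14m+168)/(2m^2+8m-10)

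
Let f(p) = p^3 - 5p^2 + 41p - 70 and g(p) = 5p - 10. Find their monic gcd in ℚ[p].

Euclidean algorithm in ℚ[p]:
  p^3 - 5p^2 + 41p - 70 = ((1/5)p^2 - (3/5)p + 7)(5p - 10) + (0)
Last nonzero remainder: 5p - 10. Dividing through by 5 gives the monic gcd p - 2.

p - 2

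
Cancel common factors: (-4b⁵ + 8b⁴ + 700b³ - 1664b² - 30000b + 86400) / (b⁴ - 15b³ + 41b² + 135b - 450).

(-4b³ - 44b² + 248b + 2880)/(b² - 2b - 15)

Apply the Euclidean algorithm:
  -4b⁵ + 8b⁴ + 700b³ - 1664b² - 30000b + 86400 = (-4b - 52)(b⁴ - 15b³ + 41b² + 135b - 450) + (84b³ + 1008b² - 24780b + 63000)
  b⁴ - 15b³ + 41b² + 135b - 450 = ((1/84)b - 9/28)(84b³ + 1008b² - 24780b + 63000) + (660b² - 8580b + 19800)
  84b³ + 1008b² - 24780b + 63000 = ((7/55)b + 35/11)(660b² - 8580b + 19800) + (0)
Last nonzero remainder: 660b² - 8580b + 19800. Dividing through by 660 gives the monic gcd b² - 13b + 30.
Cancel b² - 13b + 30 from numerator and denominator to get the reduced form.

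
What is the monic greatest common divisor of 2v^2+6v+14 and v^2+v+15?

1

Apply the Euclidean algorithm:
  2v^2+6v+14 = (2)(v^2+v+15) + (4v−16)
  v^2+v+15 = ((1/4)v+5/4)(4v−16) + (35)
  4v−16 = ((4/35)v−16/35)(35) + (0)
The last nonzero remainder is the constant 35, so the polynomials are coprime and gcd = 1.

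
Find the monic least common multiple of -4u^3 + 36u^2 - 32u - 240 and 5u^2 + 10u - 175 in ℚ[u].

Repeated division with remainder:
  -4u^3 + 36u^2 - 32u - 240 = (-(4/5)u + 44/5)(5u^2 + 10u - 175) + (-260u + 1300)
  5u^2 + 10u - 175 = (-(1/52)u - 7/52)(-260u + 1300) + (0)
Last nonzero remainder: -260u + 1300. Dividing through by -260 gives the monic gcd u - 5.
Then lcm(f, g) = f·g / gcd(f, g); expanding and making the result monic gives the answer.

u^4 - 2u^3 - 55u^2 + 116u + 420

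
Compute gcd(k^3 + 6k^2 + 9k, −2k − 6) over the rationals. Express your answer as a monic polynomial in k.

k + 3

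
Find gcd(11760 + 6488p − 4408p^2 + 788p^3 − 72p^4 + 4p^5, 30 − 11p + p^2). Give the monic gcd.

30 − 11p + p^2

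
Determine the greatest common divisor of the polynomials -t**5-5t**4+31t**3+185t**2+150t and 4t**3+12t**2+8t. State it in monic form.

Apply the Euclidean algorithm:
  -t**5-5t**4+31t**3+185t**2+150t = (-(1/4)t**2-(1/2)t+39/4)(4t**3+12t**2+8t) + (72t**2+72t)
  4t**3+12t**2+8t = ((1/18)t+1/9)(72t**2+72t) + (0)
Last nonzero remainder: 72t**2+72t. Dividing through by 72 gives the monic gcd t**2+t.

t**2+t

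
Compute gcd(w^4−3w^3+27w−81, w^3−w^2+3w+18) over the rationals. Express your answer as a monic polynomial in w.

Apply the Euclidean algorithm:
  w^4−3w^3+27w−81 = (w−2)(w^3−w^2+3w+18) + (−5w^2+15w−45)
  w^3−w^2+3w+18 = (−(1/5)w−2/5)(−5w^2+15w−45) + (0)
Last nonzero remainder: −5w^2+15w−45. Dividing through by −5 gives the monic gcd w^2−3w+9.

w^2−3w+9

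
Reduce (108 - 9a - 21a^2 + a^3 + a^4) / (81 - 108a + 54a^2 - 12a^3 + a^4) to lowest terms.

(12 + 7a + a^2)/(9 - 6a + a^2)

Repeated division with remainder:
  a^4 + a^3 - 21a^2 - 9a + 108 = (a^4 - 12a^3 + 54a^2 - 108a + 81) + (13a^3 - 75a^2 + 99a + 27)
  a^4 - 12a^3 + 54a^2 - 108a + 81 = ((1/13)a - 81/169)(13a^3 - 75a^2 + 99a + 27) + ((1764/169)a^2 - (10584/169)a + 15876/169)
  13a^3 - 75a^2 + 99a + 27 = ((2197/1764)a + 169/588)((1764/169)a^2 - (10584/169)a + 15876/169) + (0)
Last nonzero remainder: (1764/169)a^2 - (10584/169)a + 15876/169. Dividing through by 1764/169 gives the monic gcd a^2 - 6a + 9.
Cancel a^2 - 6a + 9 from numerator and denominator to get the reduced form.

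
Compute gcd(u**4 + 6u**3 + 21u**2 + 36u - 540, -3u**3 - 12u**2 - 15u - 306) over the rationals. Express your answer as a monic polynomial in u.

Euclidean algorithm in ℚ[u]:
  u**4 + 6u**3 + 21u**2 + 36u - 540 = (-(1/3)u - 2/3)(-3u**3 - 12u**2 - 15u - 306) + (8u**2 - 76u - 744)
  -3u**3 - 12u**2 - 15u - 306 = (-(3/8)u - 81/16)(8u**2 - 76u - 744) + (-(2715/4)u - 8145/2)
  8u**2 - 76u - 744 = (-(32/2715)u + 496/2715)(-(2715/4)u - 8145/2) + (0)
Last nonzero remainder: -(2715/4)u - 8145/2. Dividing through by -2715/4 gives the monic gcd u + 6.

u + 6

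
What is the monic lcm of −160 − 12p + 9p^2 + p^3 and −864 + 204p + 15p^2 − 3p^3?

1440 − 52p − 93p^2 + p^4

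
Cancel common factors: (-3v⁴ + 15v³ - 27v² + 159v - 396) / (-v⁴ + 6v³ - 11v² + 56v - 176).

Apply the Euclidean algorithm:
  -3v⁴ + 15v³ - 27v² + 159v - 396 = (3)(-v⁴ + 6v³ - 11v² + 56v - 176) + (-3v³ + 6v² - 9v + 132)
  -v⁴ + 6v³ - 11v² + 56v - 176 = ((1/3)v - 4/3)(-3v³ + 6v² - 9v + 132) + (0)
Last nonzero remainder: -3v³ + 6v² - 9v + 132. Dividing through by -3 gives the monic gcd v³ - 2v² + 3v - 44.
Cancel v³ - 2v² + 3v - 44 from numerator and denominator to get the reduced form.

(3v - 9)/(v - 4)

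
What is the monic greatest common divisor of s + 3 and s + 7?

1

Euclidean algorithm in ℚ[s]:
  s + 3 = (s + 7) + (-4)
  s + 7 = (-(1/4)s - 7/4)(-4) + (0)
The last nonzero remainder is the constant -4, so the polynomials are coprime and gcd = 1.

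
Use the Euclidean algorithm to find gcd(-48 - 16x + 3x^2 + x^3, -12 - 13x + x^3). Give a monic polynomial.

-12 - x + x^2

Apply the Euclidean algorithm:
  x^3 + 3x^2 - 16x - 48 = (x^3 - 13x - 12) + (3x^2 - 3x - 36)
  x^3 - 13x - 12 = ((1/3)x + 1/3)(3x^2 - 3x - 36) + (0)
Last nonzero remainder: 3x^2 - 3x - 36. Dividing through by 3 gives the monic gcd x^2 - x - 12.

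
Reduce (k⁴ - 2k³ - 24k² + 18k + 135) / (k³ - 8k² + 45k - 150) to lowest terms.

Euclidean algorithm in ℚ[k]:
  k⁴ - 2k³ - 24k² + 18k + 135 = (k + 6)(k³ - 8k² + 45k - 150) + (-21k² - 102k + 1035)
  k³ - 8k² + 45k - 150 = (-(1/21)k + 30/49)(-21k² - 102k + 1035) + ((7680/49)k - 38400/49)
  -21k² - 102k + 1035 = (-(343/2560)k - 3381/2560)((7680/49)k - 38400/49) + (0)
Last nonzero remainder: (7680/49)k - 38400/49. Dividing through by 7680/49 gives the monic gcd k - 5.
Cancel k - 5 from numerator and denominator to get the reduced form.

(k³ + 3k² - 9k - 27)/(k² - 3k + 30)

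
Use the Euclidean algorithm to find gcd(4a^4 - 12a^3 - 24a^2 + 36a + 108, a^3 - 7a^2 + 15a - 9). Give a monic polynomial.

a^2 - 6a + 9

Repeated division with remainder:
  4a^4 - 12a^3 - 24a^2 + 36a + 108 = (4a + 16)(a^3 - 7a^2 + 15a - 9) + (28a^2 - 168a + 252)
  a^3 - 7a^2 + 15a - 9 = ((1/28)a - 1/28)(28a^2 - 168a + 252) + (0)
Last nonzero remainder: 28a^2 - 168a + 252. Dividing through by 28 gives the monic gcd a^2 - 6a + 9.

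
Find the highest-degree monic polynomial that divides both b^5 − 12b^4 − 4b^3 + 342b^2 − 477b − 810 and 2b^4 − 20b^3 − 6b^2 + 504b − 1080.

b^3 − 4b^2 − 27b + 90

Apply the Euclidean algorithm:
  b^5 − 12b^4 − 4b^3 + 342b^2 − 477b − 810 = ((1/2)b − 1)(2b^4 − 20b^3 − 6b^2 + 504b − 1080) + (−21b^3 + 84b^2 + 567b − 1890)
  2b^4 − 20b^3 − 6b^2 + 504b − 1080 = (−(2/21)b + 4/7)(−21b^3 + 84b^2 + 567b − 1890) + (0)
Last nonzero remainder: −21b^3 + 84b^2 + 567b − 1890. Dividing through by −21 gives the monic gcd b^3 − 4b^2 − 27b + 90.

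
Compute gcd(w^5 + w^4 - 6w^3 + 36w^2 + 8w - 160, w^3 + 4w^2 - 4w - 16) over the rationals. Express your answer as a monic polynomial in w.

w^3 + 4w^2 - 4w - 16

Repeated division with remainder:
  w^5 + w^4 - 6w^3 + 36w^2 + 8w - 160 = (w^2 - 3w + 10)(w^3 + 4w^2 - 4w - 16) + (0)
The last nonzero remainder w^3 + 4w^2 - 4w - 16 is already monic.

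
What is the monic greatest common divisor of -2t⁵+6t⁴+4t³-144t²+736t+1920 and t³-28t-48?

t²+6t+8

Repeated division with remainder:
  -2t⁵+6t⁴+4t³-144t²+736t+1920 = (-2t²+6t-52)(t³-28t-48) + (-72t²-432t-576)
  t³-28t-48 = (-(1/72)t+1/12)(-72t²-432t-576) + (0)
Last nonzero remainder: -72t²-432t-576. Dividing through by -72 gives the monic gcd t²+6t+8.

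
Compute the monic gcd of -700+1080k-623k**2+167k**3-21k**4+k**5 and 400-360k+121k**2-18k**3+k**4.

Apply the Euclidean algorithm:
  k**5-21k**4+167k**3-623k**2+1080k-700 = (k-3)(k**4-18k**3+121k**2-360k+400) + (-8k**3+100k**2-400k+500)
  k**4-18k**3+121k**2-360k+400 = (-(1/8)k+11/16)(-8k**3+100k**2-400k+500) + ((9/4)k**2-(45/2)k+225/4)
  -8k**3+100k**2-400k+500 = (-(32/9)k+80/9)((9/4)k**2-(45/2)k+225/4) + (0)
Last nonzero remainder: (9/4)k**2-(45/2)k+225/4. Dividing through by 9/4 gives the monic gcd k**2-10k+25.

25-10k+k**2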